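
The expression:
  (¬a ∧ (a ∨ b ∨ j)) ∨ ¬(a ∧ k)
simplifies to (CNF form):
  ¬a ∨ ¬k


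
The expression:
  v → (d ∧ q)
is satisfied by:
  {d: True, q: True, v: False}
  {d: True, q: False, v: False}
  {q: True, d: False, v: False}
  {d: False, q: False, v: False}
  {d: True, v: True, q: True}


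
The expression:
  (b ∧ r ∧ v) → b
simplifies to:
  True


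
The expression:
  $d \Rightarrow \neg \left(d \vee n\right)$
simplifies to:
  $\neg d$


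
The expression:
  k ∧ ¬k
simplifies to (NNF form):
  False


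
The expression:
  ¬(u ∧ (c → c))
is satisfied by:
  {u: False}


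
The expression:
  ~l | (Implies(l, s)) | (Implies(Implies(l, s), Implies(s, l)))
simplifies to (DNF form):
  True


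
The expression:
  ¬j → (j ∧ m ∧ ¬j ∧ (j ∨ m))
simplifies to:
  j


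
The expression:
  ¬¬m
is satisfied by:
  {m: True}


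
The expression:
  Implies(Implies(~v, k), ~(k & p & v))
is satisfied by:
  {p: False, k: False, v: False}
  {v: True, p: False, k: False}
  {k: True, p: False, v: False}
  {v: True, k: True, p: False}
  {p: True, v: False, k: False}
  {v: True, p: True, k: False}
  {k: True, p: True, v: False}


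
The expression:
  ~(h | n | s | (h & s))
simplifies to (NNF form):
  ~h & ~n & ~s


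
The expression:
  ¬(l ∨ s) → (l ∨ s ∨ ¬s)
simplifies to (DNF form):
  True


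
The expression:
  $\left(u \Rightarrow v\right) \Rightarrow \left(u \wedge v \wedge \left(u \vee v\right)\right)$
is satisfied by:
  {u: True}


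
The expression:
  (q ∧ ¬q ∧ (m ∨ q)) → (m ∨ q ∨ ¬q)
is always true.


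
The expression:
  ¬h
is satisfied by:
  {h: False}


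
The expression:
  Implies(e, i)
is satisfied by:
  {i: True, e: False}
  {e: False, i: False}
  {e: True, i: True}


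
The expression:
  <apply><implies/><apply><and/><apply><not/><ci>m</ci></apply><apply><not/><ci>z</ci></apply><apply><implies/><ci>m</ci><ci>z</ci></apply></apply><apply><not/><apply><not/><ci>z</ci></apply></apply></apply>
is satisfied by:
  {z: True, m: True}
  {z: True, m: False}
  {m: True, z: False}


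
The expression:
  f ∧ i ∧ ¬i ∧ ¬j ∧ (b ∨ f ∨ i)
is never true.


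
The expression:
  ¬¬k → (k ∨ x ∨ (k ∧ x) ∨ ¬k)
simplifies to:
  True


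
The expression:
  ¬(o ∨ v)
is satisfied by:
  {v: False, o: False}


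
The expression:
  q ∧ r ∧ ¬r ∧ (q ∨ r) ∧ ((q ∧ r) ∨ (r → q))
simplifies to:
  False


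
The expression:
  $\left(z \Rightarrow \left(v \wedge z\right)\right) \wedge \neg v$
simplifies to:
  $\neg v \wedge \neg z$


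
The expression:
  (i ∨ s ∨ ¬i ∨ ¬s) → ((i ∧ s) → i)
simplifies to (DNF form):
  True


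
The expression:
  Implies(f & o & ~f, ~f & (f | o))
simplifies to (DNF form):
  True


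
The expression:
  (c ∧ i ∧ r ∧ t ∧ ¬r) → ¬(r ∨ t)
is always true.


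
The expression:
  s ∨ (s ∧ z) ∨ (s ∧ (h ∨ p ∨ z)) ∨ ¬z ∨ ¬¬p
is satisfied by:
  {p: True, s: True, z: False}
  {p: True, s: False, z: False}
  {s: True, p: False, z: False}
  {p: False, s: False, z: False}
  {p: True, z: True, s: True}
  {p: True, z: True, s: False}
  {z: True, s: True, p: False}


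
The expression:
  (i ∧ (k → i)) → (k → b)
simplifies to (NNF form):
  b ∨ ¬i ∨ ¬k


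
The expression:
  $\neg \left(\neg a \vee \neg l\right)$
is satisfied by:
  {a: True, l: True}


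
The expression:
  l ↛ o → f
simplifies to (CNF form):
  f ∨ o ∨ ¬l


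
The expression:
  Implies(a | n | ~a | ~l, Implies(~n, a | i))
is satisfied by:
  {i: True, n: True, a: True}
  {i: True, n: True, a: False}
  {i: True, a: True, n: False}
  {i: True, a: False, n: False}
  {n: True, a: True, i: False}
  {n: True, a: False, i: False}
  {a: True, n: False, i: False}


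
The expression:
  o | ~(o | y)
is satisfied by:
  {o: True, y: False}
  {y: False, o: False}
  {y: True, o: True}


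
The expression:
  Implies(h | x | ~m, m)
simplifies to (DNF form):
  m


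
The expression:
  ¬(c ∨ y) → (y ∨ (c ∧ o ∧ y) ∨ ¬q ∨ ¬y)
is always true.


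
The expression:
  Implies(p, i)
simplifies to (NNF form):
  i | ~p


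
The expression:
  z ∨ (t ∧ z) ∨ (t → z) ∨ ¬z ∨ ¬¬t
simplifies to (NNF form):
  True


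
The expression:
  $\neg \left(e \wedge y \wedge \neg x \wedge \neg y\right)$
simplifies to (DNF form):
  $\text{True}$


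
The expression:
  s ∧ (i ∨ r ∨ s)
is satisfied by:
  {s: True}


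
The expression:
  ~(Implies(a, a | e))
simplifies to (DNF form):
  False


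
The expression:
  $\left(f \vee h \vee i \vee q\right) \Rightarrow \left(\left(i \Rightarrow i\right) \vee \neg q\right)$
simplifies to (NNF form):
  $\text{True}$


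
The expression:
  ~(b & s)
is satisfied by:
  {s: False, b: False}
  {b: True, s: False}
  {s: True, b: False}


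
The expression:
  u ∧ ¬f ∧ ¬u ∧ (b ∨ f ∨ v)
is never true.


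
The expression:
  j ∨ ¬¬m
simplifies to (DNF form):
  j ∨ m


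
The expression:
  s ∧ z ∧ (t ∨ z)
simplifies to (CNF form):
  s ∧ z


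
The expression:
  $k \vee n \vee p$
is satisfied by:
  {n: True, k: True, p: True}
  {n: True, k: True, p: False}
  {n: True, p: True, k: False}
  {n: True, p: False, k: False}
  {k: True, p: True, n: False}
  {k: True, p: False, n: False}
  {p: True, k: False, n: False}


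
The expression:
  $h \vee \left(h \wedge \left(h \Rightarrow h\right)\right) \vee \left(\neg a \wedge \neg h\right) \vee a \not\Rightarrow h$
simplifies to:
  $\text{True}$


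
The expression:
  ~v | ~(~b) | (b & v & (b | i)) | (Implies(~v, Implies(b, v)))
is always true.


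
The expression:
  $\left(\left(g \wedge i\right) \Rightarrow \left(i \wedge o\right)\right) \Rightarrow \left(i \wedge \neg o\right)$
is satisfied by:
  {i: True, o: False}


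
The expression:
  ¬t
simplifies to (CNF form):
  ¬t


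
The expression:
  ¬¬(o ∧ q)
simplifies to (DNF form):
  o ∧ q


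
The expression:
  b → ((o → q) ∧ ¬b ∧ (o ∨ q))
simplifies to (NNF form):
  ¬b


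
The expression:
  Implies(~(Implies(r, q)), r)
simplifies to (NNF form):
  True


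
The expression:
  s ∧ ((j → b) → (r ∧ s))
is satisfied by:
  {r: True, j: True, s: True, b: False}
  {r: True, s: True, b: False, j: False}
  {r: True, j: True, s: True, b: True}
  {r: True, s: True, b: True, j: False}
  {s: True, j: True, b: False, r: False}


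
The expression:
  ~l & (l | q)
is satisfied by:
  {q: True, l: False}


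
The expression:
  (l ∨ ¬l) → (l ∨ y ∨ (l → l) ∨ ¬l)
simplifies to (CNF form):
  True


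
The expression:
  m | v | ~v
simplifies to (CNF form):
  True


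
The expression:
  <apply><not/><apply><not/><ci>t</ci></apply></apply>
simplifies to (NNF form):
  <ci>t</ci>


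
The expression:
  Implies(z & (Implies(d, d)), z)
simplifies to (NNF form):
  True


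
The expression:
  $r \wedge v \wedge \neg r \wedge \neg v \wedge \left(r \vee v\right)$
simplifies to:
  $\text{False}$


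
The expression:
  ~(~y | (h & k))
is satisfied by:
  {y: True, h: False, k: False}
  {y: True, k: True, h: False}
  {y: True, h: True, k: False}


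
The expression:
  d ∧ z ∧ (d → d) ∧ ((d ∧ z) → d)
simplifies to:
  d ∧ z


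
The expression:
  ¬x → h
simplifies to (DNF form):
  h ∨ x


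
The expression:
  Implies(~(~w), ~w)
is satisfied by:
  {w: False}


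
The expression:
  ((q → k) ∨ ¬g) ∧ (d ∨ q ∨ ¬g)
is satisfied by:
  {k: True, d: True, g: False, q: False}
  {k: True, d: False, g: False, q: False}
  {d: True, k: False, g: False, q: False}
  {k: False, d: False, g: False, q: False}
  {k: True, q: True, d: True, g: False}
  {k: True, q: True, d: False, g: False}
  {q: True, d: True, k: False, g: False}
  {q: True, k: False, d: False, g: False}
  {k: True, g: True, d: True, q: False}
  {g: True, d: True, q: False, k: False}
  {k: True, q: True, g: True, d: True}
  {k: True, q: True, g: True, d: False}


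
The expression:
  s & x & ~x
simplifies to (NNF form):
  False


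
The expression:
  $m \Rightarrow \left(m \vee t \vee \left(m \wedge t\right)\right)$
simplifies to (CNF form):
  $\text{True}$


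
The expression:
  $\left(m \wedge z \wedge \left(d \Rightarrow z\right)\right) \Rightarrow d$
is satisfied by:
  {d: True, m: False, z: False}
  {m: False, z: False, d: False}
  {d: True, z: True, m: False}
  {z: True, m: False, d: False}
  {d: True, m: True, z: False}
  {m: True, d: False, z: False}
  {d: True, z: True, m: True}


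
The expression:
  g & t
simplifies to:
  g & t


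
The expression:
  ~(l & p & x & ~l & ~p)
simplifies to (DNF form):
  True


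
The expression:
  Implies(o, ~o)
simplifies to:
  ~o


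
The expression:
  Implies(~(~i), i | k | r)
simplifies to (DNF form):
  True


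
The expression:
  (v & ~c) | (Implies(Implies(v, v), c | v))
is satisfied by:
  {c: True, v: True}
  {c: True, v: False}
  {v: True, c: False}


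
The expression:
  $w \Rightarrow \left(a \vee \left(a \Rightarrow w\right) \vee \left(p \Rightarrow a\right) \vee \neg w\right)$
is always true.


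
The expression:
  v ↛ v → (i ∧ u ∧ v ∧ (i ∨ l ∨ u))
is always true.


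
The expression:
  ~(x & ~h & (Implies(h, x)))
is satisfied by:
  {h: True, x: False}
  {x: False, h: False}
  {x: True, h: True}


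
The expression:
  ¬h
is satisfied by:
  {h: False}


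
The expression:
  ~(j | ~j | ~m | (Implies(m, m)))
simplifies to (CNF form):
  False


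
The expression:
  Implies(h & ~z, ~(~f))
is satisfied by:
  {z: True, f: True, h: False}
  {z: True, f: False, h: False}
  {f: True, z: False, h: False}
  {z: False, f: False, h: False}
  {h: True, z: True, f: True}
  {h: True, z: True, f: False}
  {h: True, f: True, z: False}


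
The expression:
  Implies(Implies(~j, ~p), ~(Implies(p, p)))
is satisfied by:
  {p: True, j: False}


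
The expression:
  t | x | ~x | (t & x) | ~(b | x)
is always true.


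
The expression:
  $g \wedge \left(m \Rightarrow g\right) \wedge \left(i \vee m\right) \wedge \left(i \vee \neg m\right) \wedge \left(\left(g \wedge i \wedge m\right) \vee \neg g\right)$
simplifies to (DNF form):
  $g \wedge i \wedge m$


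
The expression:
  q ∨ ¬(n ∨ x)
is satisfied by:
  {q: True, n: False, x: False}
  {x: True, q: True, n: False}
  {q: True, n: True, x: False}
  {x: True, q: True, n: True}
  {x: False, n: False, q: False}


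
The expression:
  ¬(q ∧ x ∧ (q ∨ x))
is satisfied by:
  {q: False, x: False}
  {x: True, q: False}
  {q: True, x: False}


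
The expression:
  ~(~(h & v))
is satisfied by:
  {h: True, v: True}


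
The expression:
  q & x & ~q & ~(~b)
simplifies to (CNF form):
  False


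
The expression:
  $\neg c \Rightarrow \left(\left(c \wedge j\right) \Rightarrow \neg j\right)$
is always true.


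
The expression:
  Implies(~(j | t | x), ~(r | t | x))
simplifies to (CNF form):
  j | t | x | ~r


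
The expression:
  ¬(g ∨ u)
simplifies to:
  ¬g ∧ ¬u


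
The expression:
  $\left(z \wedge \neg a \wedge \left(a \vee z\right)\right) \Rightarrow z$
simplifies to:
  $\text{True}$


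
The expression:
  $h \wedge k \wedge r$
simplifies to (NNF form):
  $h \wedge k \wedge r$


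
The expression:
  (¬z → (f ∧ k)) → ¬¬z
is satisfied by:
  {z: True, k: False, f: False}
  {k: False, f: False, z: False}
  {f: True, z: True, k: False}
  {f: True, k: False, z: False}
  {z: True, k: True, f: False}
  {k: True, z: False, f: False}
  {f: True, k: True, z: True}


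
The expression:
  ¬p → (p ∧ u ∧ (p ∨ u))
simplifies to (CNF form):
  p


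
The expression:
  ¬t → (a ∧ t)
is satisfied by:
  {t: True}


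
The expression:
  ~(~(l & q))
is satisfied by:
  {q: True, l: True}


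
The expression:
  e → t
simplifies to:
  t ∨ ¬e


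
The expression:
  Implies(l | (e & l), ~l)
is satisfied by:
  {l: False}


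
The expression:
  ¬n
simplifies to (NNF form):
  ¬n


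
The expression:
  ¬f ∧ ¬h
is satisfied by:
  {h: False, f: False}


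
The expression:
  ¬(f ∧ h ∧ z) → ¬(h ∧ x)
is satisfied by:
  {f: True, z: True, x: False, h: False}
  {f: True, z: False, x: False, h: False}
  {z: True, h: False, f: False, x: False}
  {h: False, z: False, f: False, x: False}
  {h: True, f: True, z: True, x: False}
  {h: True, f: True, z: False, x: False}
  {h: True, z: True, f: False, x: False}
  {h: True, z: False, f: False, x: False}
  {x: True, f: True, z: True, h: False}
  {x: True, f: True, z: False, h: False}
  {x: True, z: True, f: False, h: False}
  {x: True, z: False, f: False, h: False}
  {h: True, x: True, f: True, z: True}


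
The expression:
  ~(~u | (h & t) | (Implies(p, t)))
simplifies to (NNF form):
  p & u & ~t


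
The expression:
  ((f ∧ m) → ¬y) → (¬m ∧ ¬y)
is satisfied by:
  {f: True, y: False, m: False}
  {f: False, y: False, m: False}
  {y: True, m: True, f: True}


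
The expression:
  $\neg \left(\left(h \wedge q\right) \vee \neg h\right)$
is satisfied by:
  {h: True, q: False}


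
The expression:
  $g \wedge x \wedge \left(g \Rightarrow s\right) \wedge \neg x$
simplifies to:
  $\text{False}$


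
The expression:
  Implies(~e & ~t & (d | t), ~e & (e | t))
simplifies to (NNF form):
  e | t | ~d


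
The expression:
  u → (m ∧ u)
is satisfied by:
  {m: True, u: False}
  {u: False, m: False}
  {u: True, m: True}


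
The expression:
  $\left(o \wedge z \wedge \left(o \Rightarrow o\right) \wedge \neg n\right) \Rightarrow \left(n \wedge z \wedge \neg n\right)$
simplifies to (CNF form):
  $n \vee \neg o \vee \neg z$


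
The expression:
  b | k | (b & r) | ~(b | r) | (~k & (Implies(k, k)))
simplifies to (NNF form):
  True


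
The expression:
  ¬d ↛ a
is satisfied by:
  {a: True, d: False}
  {d: False, a: False}
  {d: True, a: True}


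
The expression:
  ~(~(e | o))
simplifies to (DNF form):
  e | o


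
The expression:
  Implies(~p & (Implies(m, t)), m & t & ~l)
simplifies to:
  p | (m & ~l) | (m & ~t)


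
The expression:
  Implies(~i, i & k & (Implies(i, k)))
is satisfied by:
  {i: True}


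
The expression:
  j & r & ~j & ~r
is never true.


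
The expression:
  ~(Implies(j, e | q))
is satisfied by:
  {j: True, q: False, e: False}


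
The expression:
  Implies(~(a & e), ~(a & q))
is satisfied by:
  {e: True, q: False, a: False}
  {e: False, q: False, a: False}
  {a: True, e: True, q: False}
  {a: True, e: False, q: False}
  {q: True, e: True, a: False}
  {q: True, e: False, a: False}
  {q: True, a: True, e: True}


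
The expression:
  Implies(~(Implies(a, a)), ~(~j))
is always true.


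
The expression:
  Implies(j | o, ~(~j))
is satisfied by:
  {j: True, o: False}
  {o: False, j: False}
  {o: True, j: True}


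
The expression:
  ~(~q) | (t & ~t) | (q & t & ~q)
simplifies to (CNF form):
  q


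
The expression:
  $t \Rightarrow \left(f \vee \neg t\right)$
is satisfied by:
  {f: True, t: False}
  {t: False, f: False}
  {t: True, f: True}


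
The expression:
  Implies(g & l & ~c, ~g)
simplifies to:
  c | ~g | ~l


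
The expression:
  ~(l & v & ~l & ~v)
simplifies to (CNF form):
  True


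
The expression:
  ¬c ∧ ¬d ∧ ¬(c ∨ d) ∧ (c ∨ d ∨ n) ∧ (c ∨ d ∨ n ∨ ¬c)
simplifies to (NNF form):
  n ∧ ¬c ∧ ¬d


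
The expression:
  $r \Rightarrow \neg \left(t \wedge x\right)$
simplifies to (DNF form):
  $\neg r \vee \neg t \vee \neg x$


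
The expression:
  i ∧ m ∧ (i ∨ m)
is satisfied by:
  {m: True, i: True}


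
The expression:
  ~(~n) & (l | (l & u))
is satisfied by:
  {n: True, l: True}


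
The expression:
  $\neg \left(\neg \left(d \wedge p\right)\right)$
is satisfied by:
  {p: True, d: True}


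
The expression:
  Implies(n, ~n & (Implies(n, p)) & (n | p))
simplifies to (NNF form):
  ~n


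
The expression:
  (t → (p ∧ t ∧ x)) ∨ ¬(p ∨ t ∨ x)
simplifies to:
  (p ∧ x) ∨ ¬t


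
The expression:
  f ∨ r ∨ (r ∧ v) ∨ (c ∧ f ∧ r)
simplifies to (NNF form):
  f ∨ r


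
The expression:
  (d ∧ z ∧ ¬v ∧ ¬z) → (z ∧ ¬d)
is always true.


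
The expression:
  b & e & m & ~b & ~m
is never true.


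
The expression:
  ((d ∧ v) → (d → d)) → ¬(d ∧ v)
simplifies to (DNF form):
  ¬d ∨ ¬v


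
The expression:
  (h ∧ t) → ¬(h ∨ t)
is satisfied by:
  {h: False, t: False}
  {t: True, h: False}
  {h: True, t: False}


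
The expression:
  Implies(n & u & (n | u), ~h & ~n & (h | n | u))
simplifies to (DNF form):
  ~n | ~u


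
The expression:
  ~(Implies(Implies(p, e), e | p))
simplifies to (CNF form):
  ~e & ~p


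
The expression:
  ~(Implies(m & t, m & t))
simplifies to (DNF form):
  False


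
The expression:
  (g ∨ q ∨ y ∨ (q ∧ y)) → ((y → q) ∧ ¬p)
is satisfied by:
  {y: False, q: False, p: False, g: False}
  {g: True, y: False, q: False, p: False}
  {q: True, g: False, y: False, p: False}
  {g: True, q: True, y: False, p: False}
  {q: True, y: True, g: False, p: False}
  {g: True, q: True, y: True, p: False}
  {p: True, g: False, y: False, q: False}


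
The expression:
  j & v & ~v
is never true.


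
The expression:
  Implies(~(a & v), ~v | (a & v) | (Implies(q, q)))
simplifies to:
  True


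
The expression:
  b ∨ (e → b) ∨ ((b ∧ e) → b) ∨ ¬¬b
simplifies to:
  True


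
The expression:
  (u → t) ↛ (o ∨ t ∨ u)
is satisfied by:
  {u: False, o: False, t: False}


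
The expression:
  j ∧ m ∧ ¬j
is never true.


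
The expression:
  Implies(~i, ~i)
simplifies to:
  True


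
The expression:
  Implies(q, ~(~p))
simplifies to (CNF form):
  p | ~q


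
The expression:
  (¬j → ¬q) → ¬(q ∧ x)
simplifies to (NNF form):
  ¬j ∨ ¬q ∨ ¬x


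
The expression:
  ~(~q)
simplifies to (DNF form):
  q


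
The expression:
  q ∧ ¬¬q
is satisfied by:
  {q: True}


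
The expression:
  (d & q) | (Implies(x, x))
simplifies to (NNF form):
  True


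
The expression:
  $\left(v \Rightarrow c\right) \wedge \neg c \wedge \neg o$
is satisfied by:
  {v: False, o: False, c: False}


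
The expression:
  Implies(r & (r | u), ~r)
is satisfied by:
  {r: False}


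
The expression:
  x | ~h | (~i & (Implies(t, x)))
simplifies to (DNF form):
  x | ~h | (~i & ~t)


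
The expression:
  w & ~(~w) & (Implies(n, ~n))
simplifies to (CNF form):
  w & ~n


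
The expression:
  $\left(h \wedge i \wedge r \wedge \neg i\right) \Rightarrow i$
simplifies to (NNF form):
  $\text{True}$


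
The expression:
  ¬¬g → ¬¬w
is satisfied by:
  {w: True, g: False}
  {g: False, w: False}
  {g: True, w: True}


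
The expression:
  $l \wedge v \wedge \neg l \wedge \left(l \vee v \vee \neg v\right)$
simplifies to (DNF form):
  $\text{False}$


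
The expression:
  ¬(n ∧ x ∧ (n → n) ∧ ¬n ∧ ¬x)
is always true.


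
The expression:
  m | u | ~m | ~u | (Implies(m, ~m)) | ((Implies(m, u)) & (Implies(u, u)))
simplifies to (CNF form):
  True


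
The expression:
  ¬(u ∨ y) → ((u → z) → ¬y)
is always true.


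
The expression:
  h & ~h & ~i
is never true.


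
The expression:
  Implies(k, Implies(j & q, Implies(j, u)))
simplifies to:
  u | ~j | ~k | ~q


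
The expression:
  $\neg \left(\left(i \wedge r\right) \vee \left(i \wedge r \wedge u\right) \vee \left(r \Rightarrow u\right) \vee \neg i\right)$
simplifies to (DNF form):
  $\text{False}$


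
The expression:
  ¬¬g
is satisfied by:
  {g: True}


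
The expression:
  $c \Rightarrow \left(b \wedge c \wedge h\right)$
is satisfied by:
  {b: True, h: True, c: False}
  {b: True, h: False, c: False}
  {h: True, b: False, c: False}
  {b: False, h: False, c: False}
  {b: True, c: True, h: True}


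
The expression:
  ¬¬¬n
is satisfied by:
  {n: False}


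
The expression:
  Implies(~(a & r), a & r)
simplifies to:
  a & r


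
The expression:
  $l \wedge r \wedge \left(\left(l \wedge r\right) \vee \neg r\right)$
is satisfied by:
  {r: True, l: True}


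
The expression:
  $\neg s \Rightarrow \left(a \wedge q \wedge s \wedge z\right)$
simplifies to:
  $s$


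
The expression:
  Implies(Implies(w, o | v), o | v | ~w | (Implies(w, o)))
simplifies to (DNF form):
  True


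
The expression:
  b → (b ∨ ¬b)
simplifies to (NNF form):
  True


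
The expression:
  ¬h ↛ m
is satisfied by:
  {m: True, h: False}
  {h: False, m: False}
  {h: True, m: True}


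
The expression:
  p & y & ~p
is never true.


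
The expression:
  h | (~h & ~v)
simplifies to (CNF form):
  h | ~v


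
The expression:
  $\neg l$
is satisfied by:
  {l: False}


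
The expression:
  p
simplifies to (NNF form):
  p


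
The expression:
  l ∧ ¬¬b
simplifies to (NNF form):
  b ∧ l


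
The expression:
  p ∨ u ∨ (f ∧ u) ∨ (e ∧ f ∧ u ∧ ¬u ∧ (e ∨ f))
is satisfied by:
  {u: True, p: True}
  {u: True, p: False}
  {p: True, u: False}


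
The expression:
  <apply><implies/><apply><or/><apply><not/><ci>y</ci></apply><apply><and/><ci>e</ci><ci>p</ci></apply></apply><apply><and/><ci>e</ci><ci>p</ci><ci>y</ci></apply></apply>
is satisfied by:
  {y: True}


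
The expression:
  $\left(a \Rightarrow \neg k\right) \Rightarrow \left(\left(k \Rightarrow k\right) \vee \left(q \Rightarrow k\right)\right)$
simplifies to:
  $\text{True}$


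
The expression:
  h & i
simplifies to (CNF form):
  h & i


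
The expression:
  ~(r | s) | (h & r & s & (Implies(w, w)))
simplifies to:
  (h | ~s) & (r | ~s) & (s | ~r)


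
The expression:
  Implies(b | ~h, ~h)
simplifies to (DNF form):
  ~b | ~h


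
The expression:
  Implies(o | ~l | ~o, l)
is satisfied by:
  {l: True}


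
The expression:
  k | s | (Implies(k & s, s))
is always true.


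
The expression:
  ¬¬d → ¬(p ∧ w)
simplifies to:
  ¬d ∨ ¬p ∨ ¬w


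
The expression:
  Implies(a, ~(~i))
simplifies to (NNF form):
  i | ~a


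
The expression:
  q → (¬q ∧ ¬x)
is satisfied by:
  {q: False}


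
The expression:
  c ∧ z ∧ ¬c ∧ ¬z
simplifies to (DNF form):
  False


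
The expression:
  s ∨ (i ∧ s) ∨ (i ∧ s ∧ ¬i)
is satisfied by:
  {s: True}


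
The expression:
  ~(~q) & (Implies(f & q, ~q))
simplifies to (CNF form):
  q & ~f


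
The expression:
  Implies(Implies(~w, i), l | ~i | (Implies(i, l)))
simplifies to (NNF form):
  l | ~i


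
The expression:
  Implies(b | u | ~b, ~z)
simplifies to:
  ~z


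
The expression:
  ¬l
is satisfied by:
  {l: False}


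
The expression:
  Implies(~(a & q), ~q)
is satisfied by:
  {a: True, q: False}
  {q: False, a: False}
  {q: True, a: True}


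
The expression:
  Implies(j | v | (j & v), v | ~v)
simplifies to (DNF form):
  True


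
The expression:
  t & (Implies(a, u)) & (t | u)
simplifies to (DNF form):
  (t & u) | (t & ~a)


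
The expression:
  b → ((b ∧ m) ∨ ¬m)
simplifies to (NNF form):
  True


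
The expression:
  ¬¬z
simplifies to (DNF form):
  z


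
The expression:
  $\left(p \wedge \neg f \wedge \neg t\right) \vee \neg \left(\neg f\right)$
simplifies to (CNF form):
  $\left(f \vee p\right) \wedge \left(f \vee \neg t\right)$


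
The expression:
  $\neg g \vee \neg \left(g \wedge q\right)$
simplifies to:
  $\neg g \vee \neg q$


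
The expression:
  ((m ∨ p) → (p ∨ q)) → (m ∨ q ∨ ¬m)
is always true.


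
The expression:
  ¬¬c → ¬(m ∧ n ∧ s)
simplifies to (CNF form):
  ¬c ∨ ¬m ∨ ¬n ∨ ¬s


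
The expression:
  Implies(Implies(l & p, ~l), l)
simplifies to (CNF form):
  l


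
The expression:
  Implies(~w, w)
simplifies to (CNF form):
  w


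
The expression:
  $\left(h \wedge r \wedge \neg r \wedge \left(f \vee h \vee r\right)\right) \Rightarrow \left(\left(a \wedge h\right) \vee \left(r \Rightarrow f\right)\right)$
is always true.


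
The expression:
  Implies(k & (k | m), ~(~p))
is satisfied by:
  {p: True, k: False}
  {k: False, p: False}
  {k: True, p: True}


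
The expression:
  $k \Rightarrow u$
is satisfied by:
  {u: True, k: False}
  {k: False, u: False}
  {k: True, u: True}


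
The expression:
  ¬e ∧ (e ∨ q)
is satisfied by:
  {q: True, e: False}


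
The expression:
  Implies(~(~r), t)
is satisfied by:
  {t: True, r: False}
  {r: False, t: False}
  {r: True, t: True}


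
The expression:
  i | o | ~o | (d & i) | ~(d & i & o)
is always true.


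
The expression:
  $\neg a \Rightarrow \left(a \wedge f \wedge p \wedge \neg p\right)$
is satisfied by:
  {a: True}


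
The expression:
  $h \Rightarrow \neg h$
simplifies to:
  $\neg h$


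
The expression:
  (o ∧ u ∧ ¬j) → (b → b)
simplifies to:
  True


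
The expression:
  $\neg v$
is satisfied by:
  {v: False}


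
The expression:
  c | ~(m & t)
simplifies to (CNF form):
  c | ~m | ~t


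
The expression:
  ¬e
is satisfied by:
  {e: False}


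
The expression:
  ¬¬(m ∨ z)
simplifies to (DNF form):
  m ∨ z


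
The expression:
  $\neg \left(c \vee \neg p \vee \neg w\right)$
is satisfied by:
  {p: True, w: True, c: False}


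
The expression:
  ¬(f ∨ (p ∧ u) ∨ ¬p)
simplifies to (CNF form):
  p ∧ ¬f ∧ ¬u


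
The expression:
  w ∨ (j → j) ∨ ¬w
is always true.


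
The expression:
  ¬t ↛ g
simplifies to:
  ¬g ∧ ¬t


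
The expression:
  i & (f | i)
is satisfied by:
  {i: True}


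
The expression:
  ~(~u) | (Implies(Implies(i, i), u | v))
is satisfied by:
  {v: True, u: True}
  {v: True, u: False}
  {u: True, v: False}


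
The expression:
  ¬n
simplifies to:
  ¬n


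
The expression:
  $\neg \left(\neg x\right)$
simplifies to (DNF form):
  $x$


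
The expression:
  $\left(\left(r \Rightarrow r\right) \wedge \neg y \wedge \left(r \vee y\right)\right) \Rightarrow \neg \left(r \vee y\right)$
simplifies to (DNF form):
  $y \vee \neg r$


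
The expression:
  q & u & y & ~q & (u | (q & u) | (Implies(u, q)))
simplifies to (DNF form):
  False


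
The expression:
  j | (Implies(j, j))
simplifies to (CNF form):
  True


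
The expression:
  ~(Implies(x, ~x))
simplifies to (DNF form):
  x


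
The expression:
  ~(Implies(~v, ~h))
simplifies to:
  h & ~v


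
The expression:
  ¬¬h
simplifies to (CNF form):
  h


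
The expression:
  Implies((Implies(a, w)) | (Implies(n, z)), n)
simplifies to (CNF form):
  n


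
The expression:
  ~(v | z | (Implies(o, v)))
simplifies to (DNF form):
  o & ~v & ~z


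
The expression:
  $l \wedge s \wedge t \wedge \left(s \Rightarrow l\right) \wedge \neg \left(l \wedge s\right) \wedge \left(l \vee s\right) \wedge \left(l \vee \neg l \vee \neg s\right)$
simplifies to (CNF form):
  $\text{False}$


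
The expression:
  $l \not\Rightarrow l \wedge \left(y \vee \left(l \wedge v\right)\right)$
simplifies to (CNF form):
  $\text{False}$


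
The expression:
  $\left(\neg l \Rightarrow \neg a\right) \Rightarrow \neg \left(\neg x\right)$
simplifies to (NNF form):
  $x \vee \left(a \wedge \neg l\right)$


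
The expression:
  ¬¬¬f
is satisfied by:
  {f: False}


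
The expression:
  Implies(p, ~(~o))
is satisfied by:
  {o: True, p: False}
  {p: False, o: False}
  {p: True, o: True}


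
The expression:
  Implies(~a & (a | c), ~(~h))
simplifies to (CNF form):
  a | h | ~c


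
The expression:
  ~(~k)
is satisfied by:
  {k: True}


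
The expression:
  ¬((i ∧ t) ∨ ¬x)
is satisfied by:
  {x: True, t: False, i: False}
  {i: True, x: True, t: False}
  {t: True, x: True, i: False}


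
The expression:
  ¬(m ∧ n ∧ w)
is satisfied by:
  {w: False, m: False, n: False}
  {n: True, w: False, m: False}
  {m: True, w: False, n: False}
  {n: True, m: True, w: False}
  {w: True, n: False, m: False}
  {n: True, w: True, m: False}
  {m: True, w: True, n: False}


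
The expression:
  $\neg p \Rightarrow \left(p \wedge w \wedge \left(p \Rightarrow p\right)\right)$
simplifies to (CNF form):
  $p$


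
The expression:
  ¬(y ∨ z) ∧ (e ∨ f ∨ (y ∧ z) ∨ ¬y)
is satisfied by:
  {y: False, z: False}


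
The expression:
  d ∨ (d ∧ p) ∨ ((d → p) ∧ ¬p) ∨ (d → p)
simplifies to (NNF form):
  True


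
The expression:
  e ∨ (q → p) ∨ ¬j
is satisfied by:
  {p: True, e: True, q: False, j: False}
  {p: True, e: False, q: False, j: False}
  {e: True, p: False, q: False, j: False}
  {p: False, e: False, q: False, j: False}
  {j: True, p: True, e: True, q: False}
  {j: True, p: True, e: False, q: False}
  {j: True, e: True, p: False, q: False}
  {j: True, e: False, p: False, q: False}
  {p: True, q: True, e: True, j: False}
  {p: True, q: True, e: False, j: False}
  {q: True, e: True, p: False, j: False}
  {q: True, p: False, e: False, j: False}
  {j: True, q: True, p: True, e: True}
  {j: True, q: True, p: True, e: False}
  {j: True, q: True, e: True, p: False}


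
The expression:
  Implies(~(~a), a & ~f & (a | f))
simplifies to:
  ~a | ~f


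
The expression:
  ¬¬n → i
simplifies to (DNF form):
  i ∨ ¬n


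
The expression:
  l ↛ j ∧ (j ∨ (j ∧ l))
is never true.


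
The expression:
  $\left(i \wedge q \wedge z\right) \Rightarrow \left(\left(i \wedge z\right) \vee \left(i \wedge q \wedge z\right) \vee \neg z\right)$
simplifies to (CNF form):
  $\text{True}$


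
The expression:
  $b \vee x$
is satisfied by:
  {b: True, x: True}
  {b: True, x: False}
  {x: True, b: False}


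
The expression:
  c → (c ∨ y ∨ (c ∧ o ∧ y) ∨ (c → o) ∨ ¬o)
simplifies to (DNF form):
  True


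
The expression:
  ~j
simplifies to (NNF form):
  ~j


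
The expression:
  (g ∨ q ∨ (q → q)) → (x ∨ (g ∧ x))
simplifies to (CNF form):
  x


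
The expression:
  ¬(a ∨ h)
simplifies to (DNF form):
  ¬a ∧ ¬h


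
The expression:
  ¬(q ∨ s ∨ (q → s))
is never true.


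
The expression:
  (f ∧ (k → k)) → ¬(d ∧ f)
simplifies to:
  ¬d ∨ ¬f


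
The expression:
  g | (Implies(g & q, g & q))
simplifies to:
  True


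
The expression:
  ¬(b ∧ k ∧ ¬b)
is always true.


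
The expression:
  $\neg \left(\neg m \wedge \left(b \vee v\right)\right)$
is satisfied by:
  {m: True, b: False, v: False}
  {m: True, v: True, b: False}
  {m: True, b: True, v: False}
  {m: True, v: True, b: True}
  {v: False, b: False, m: False}


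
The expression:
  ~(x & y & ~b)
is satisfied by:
  {b: True, y: False, x: False}
  {y: False, x: False, b: False}
  {b: True, x: True, y: False}
  {x: True, y: False, b: False}
  {b: True, y: True, x: False}
  {y: True, b: False, x: False}
  {b: True, x: True, y: True}


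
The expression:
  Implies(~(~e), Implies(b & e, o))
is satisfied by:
  {o: True, e: False, b: False}
  {e: False, b: False, o: False}
  {b: True, o: True, e: False}
  {b: True, e: False, o: False}
  {o: True, e: True, b: False}
  {e: True, o: False, b: False}
  {b: True, e: True, o: True}


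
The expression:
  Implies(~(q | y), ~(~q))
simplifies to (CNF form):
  q | y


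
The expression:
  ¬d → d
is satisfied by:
  {d: True}


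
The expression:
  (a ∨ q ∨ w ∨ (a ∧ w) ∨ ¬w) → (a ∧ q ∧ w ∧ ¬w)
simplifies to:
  False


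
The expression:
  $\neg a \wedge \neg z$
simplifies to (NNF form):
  $\neg a \wedge \neg z$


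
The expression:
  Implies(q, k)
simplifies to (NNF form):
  k | ~q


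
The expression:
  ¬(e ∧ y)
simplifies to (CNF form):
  ¬e ∨ ¬y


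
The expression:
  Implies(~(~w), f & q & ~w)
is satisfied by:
  {w: False}


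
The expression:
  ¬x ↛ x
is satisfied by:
  {x: False}


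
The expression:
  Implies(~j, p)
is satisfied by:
  {p: True, j: True}
  {p: True, j: False}
  {j: True, p: False}


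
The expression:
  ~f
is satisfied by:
  {f: False}


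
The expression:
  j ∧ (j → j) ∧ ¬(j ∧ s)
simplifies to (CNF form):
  j ∧ ¬s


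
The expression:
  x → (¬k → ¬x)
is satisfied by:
  {k: True, x: False}
  {x: False, k: False}
  {x: True, k: True}


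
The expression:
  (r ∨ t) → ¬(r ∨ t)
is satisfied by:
  {r: False, t: False}


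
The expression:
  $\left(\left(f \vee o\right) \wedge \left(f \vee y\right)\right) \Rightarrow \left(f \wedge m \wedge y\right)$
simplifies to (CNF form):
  $\left(f \vee \neg f\right) \wedge \left(m \vee \neg f\right) \wedge \left(y \vee \neg f\right) \wedge \left(f \vee \neg f \vee \neg o\right) \wedge \left(f \vee \neg f \vee \neg y\right) \wedge \left(f \vee \neg o \vee \neg y\right) \wedge \left(m \vee \neg f \vee \neg o\right) \wedge \left(m \vee \neg f \vee \neg y\right) \wedge \left(m \vee \neg o \vee \neg y\right) \wedge \left(y \vee \neg f \vee \neg o\right) \wedge \left(y \vee \neg f \vee \neg y\right) \wedge \left(y \vee \neg o \vee \neg y\right)$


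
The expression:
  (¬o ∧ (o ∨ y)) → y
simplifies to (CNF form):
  True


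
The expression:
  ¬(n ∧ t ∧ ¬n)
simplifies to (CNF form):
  True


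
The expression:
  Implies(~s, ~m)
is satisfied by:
  {s: True, m: False}
  {m: False, s: False}
  {m: True, s: True}


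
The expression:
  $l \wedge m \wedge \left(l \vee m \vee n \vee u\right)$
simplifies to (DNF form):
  $l \wedge m$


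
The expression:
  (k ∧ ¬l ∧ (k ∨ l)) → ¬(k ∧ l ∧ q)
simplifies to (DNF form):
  True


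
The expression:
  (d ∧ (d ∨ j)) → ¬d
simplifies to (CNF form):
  ¬d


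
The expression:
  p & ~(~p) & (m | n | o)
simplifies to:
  p & (m | n | o)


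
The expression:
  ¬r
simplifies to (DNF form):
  ¬r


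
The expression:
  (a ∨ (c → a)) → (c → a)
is always true.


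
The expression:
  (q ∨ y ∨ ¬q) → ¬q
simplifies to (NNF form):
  ¬q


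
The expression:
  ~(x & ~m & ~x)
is always true.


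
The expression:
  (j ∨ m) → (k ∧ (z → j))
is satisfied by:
  {k: True, z: False, j: False, m: False}
  {k: True, m: True, z: False, j: False}
  {k: True, j: True, z: False, m: False}
  {k: True, m: True, j: True, z: False}
  {k: True, z: True, j: False, m: False}
  {k: True, j: True, z: True, m: False}
  {k: True, m: True, j: True, z: True}
  {m: False, z: False, j: False, k: False}
  {z: True, m: False, j: False, k: False}


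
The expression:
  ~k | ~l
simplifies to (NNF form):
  ~k | ~l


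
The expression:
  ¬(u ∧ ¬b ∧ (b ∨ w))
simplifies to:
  b ∨ ¬u ∨ ¬w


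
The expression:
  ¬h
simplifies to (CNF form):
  ¬h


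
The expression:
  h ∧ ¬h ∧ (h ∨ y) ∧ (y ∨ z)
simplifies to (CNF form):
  False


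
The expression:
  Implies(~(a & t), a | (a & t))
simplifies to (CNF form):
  a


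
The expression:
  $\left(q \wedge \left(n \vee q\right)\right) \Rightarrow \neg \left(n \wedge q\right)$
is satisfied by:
  {q: False, n: False}
  {n: True, q: False}
  {q: True, n: False}


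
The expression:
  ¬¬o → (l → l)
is always true.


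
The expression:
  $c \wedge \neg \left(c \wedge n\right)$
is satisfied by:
  {c: True, n: False}


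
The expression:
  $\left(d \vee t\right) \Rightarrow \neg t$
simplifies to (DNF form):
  $\neg t$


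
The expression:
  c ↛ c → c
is always true.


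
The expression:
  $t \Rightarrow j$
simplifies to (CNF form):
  $j \vee \neg t$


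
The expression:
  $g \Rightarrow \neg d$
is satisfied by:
  {g: False, d: False}
  {d: True, g: False}
  {g: True, d: False}


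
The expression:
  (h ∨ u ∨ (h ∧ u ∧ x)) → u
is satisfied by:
  {u: True, h: False}
  {h: False, u: False}
  {h: True, u: True}


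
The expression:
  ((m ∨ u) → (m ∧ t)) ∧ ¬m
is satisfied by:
  {u: False, m: False}


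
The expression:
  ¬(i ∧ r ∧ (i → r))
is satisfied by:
  {i: False, r: False}
  {r: True, i: False}
  {i: True, r: False}


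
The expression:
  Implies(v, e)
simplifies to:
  e | ~v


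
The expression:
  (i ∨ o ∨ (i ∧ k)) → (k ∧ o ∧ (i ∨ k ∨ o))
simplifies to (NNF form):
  (k ∧ o) ∨ (¬i ∧ ¬o)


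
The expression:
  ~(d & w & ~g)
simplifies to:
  g | ~d | ~w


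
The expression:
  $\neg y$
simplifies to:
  $\neg y$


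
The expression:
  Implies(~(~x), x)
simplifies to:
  True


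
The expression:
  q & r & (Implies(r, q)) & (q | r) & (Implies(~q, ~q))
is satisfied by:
  {r: True, q: True}


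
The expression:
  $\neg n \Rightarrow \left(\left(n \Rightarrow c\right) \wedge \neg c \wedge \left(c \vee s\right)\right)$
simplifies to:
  $n \vee \left(s \wedge \neg c\right)$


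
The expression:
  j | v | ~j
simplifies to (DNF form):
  True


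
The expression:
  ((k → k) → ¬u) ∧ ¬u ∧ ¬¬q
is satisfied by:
  {q: True, u: False}


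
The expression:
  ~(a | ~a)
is never true.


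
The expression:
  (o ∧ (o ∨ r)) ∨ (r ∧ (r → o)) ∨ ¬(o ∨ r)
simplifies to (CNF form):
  o ∨ ¬r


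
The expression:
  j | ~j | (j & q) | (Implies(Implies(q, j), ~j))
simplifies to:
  True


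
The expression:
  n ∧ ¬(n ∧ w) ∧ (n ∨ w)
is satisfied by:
  {n: True, w: False}


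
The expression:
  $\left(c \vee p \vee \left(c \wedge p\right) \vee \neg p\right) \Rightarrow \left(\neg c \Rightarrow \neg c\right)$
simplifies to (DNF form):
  $\text{True}$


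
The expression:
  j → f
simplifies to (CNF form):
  f ∨ ¬j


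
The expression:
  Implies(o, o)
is always true.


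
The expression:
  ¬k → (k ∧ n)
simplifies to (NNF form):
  k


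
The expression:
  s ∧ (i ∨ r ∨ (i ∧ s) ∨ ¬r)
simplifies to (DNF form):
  s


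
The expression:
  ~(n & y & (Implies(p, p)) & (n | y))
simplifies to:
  ~n | ~y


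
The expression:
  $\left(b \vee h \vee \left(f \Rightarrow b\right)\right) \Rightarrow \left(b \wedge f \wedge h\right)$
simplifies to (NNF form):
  $f \wedge \left(b \vee \neg h\right) \wedge \left(h \vee \neg b\right)$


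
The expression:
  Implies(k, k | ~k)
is always true.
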